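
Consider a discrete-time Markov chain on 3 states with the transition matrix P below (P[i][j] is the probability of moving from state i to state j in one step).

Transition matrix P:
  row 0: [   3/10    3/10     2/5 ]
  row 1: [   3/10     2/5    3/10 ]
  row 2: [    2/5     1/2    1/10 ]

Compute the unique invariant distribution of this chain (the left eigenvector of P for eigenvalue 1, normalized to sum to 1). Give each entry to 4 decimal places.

π = [0.3277, 0.3950, 0.2773]

Balance equations π_j = Σ_i π_i·P[i][j]:
  π_0 = 3/10·π_0 + 3/10·π_1 + 2/5·π_2
  π_1 = 3/10·π_0 + 2/5·π_1 + 1/2·π_2
  normalize: π_0 + π_1 + π_2 = 1
Solving the linear system gives exactly π = [39/119, 47/119, 33/119].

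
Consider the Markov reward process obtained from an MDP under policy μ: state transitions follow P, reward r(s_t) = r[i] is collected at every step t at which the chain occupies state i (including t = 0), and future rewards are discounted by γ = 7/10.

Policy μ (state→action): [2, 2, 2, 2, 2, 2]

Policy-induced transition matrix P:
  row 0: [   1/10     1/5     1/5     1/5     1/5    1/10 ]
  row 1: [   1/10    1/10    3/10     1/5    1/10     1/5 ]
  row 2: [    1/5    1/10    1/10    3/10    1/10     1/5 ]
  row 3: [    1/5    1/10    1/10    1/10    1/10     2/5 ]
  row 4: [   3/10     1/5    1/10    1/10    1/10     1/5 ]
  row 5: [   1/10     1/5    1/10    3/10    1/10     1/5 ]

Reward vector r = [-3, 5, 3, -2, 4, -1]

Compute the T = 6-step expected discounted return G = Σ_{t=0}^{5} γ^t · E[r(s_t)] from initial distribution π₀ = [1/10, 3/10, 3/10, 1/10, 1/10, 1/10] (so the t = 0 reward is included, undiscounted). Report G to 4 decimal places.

G = 3.1861

t=0: π = [0.1000, 0.3000, 0.3000, 0.1000, 0.1000, 0.1000], E[r] = 2.2000, γ^t·E[r] = 2.200000, running G = 2.200000
t=1: π = [0.1600, 0.1300, 0.1700, 0.2200, 0.1100, 0.2100], E[r] = 0.4700, γ^t·E[r] = 0.329000, running G = 2.529000
t=2: π = [0.1610, 0.1480, 0.1420, 0.2050, 0.1160, 0.2280], E[r] = 0.5090, γ^t·E[r] = 0.249410, running G = 2.778410
t=3: π = [0.1579, 0.1505, 0.1457, 0.2049, 0.1161, 0.2249], E[r] = 0.5456, γ^t·E[r] = 0.187141, running G = 2.965551
t=4: π = [0.1583, 0.1499, 0.1459, 0.2050, 0.1158, 0.2252], E[r] = 0.5403, γ^t·E[r] = 0.129733, running G = 3.095284
t=5: π = [0.1582, 0.1499, 0.1458, 0.2050, 0.1158, 0.2252], E[r] = 0.5404, γ^t·E[r] = 0.090825, running G = 3.186109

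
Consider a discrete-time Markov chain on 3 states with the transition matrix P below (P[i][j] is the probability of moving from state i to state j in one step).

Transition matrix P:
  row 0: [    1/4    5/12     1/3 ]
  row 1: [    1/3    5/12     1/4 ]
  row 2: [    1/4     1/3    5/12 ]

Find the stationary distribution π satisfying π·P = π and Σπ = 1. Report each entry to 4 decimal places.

π = [0.2824, 0.3893, 0.3282]

Balance equations π_j = Σ_i π_i·P[i][j]:
  π_0 = 1/4·π_0 + 1/3·π_1 + 1/4·π_2
  π_1 = 5/12·π_0 + 5/12·π_1 + 1/3·π_2
  normalize: π_0 + π_1 + π_2 = 1
Solving the linear system gives exactly π = [37/131, 51/131, 43/131].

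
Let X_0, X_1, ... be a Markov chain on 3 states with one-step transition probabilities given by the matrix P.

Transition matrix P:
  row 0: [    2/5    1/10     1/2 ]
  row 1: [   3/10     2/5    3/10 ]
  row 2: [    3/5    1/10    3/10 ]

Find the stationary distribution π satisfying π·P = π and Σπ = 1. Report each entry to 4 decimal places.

π = [0.4643, 0.1429, 0.3929]

Balance equations π_j = Σ_i π_i·P[i][j]:
  π_0 = 2/5·π_0 + 3/10·π_1 + 3/5·π_2
  π_1 = 1/10·π_0 + 2/5·π_1 + 1/10·π_2
  normalize: π_0 + π_1 + π_2 = 1
Solving the linear system gives exactly π = [13/28, 1/7, 11/28].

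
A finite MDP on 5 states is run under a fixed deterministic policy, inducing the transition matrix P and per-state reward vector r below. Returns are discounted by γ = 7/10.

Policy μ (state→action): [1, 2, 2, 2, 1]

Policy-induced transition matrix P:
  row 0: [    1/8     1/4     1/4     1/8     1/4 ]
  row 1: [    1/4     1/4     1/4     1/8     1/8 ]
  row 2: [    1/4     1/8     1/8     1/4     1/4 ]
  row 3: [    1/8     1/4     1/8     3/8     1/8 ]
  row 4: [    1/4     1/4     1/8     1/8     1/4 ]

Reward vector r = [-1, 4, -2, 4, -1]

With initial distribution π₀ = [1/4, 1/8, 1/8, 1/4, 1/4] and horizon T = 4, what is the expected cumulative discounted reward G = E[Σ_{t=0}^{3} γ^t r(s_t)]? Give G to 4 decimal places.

t=0: π = [0.2500, 0.1250, 0.1250, 0.2500, 0.2500], E[r] = 0.7500, γ^t·E[r] = 0.750000, running G = 0.750000
t=1: π = [0.1875, 0.2344, 0.1719, 0.2031, 0.2031], E[r] = 1.0156, γ^t·E[r] = 0.710938, running G = 1.460938
t=2: π = [0.2012, 0.2285, 0.1777, 0.1973, 0.1953], E[r] = 0.9512, γ^t·E[r] = 0.466074, running G = 1.927012
t=3: π = [0.2002, 0.2278, 0.1787, 0.1965, 0.1968], E[r] = 0.9429, γ^t·E[r] = 0.323405, running G = 2.250417

G = 2.2504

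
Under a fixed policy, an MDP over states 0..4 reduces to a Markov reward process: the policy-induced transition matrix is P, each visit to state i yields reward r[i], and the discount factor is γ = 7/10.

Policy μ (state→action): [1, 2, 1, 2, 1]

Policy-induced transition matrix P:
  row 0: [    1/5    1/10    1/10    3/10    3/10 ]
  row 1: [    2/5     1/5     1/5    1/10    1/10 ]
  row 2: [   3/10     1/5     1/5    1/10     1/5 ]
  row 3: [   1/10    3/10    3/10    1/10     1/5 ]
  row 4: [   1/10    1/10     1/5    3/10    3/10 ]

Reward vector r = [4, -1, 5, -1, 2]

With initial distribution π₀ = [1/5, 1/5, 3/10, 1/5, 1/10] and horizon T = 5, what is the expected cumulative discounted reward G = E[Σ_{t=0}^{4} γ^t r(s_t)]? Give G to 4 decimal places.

t=0: π = [0.2000, 0.2000, 0.3000, 0.2000, 0.1000], E[r] = 2.1000, γ^t·E[r] = 2.100000, running G = 2.100000
t=1: π = [0.2400, 0.1900, 0.2000, 0.1600, 0.2100], E[r] = 2.0300, γ^t·E[r] = 1.421000, running G = 3.521000
t=2: π = [0.2210, 0.1710, 0.1920, 0.1900, 0.2260], E[r] = 1.9350, γ^t·E[r] = 0.948150, running G = 4.469150
t=3: π = [0.2118, 0.1743, 0.1969, 0.1894, 0.2276], E[r] = 1.9232, γ^t·E[r] = 0.659658, running G = 5.128808
t=4: π = [0.2129, 0.1750, 0.1978, 0.1879, 0.2265], E[r] = 1.9303, γ^t·E[r] = 0.463475, running G = 5.592282

G = 5.5923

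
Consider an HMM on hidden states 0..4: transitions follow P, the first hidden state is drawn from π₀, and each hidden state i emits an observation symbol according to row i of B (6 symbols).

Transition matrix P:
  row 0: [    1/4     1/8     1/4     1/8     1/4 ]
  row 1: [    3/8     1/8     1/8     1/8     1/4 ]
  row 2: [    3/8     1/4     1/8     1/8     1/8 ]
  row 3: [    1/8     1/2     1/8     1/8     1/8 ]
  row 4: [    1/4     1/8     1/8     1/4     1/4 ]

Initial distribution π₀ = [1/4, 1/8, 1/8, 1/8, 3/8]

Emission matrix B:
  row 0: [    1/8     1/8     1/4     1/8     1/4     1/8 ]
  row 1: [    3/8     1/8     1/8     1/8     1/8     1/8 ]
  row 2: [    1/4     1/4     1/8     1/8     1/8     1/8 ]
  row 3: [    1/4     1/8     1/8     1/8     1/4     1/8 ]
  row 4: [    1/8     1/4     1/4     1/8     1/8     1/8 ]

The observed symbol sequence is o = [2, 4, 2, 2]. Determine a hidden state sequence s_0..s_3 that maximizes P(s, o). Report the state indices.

path = [4, 3, 1, 0]

t=0: δ = [6.250e-02, 1.562e-02, 1.562e-02, 1.562e-02, 9.375e-02]  (obs o_0=2)
t=1: δ = [5.859e-03, 1.465e-03, 1.953e-03, 5.859e-03, 2.930e-03]  ψ = [4, 4, 0, 4, 4]  (obs o_1=4)
t=2: δ = [3.662e-04, 3.662e-04, 1.831e-04, 9.155e-05, 3.662e-04]  ψ = [0, 3, 0, 0, 0]  (obs o_2=2)
t=3: δ = [3.433e-05, 5.722e-06, 1.144e-05, 1.144e-05, 2.289e-05]  ψ = [1, 0, 0, 4, 0]  (obs o_3=2)
backtrack: best end state = 0; path = [4, 3, 1, 0]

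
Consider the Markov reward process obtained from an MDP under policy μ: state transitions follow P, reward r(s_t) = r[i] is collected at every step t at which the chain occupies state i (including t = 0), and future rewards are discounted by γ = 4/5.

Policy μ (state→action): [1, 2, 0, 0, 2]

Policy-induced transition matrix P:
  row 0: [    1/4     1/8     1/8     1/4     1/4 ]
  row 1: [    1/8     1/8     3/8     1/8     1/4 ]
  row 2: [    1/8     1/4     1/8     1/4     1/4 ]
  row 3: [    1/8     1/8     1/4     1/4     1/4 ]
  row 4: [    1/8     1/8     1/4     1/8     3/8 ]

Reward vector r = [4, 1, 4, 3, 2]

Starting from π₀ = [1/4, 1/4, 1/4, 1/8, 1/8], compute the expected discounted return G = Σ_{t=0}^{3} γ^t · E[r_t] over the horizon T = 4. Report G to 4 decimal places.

t=0: π = [0.2500, 0.2500, 0.2500, 0.1250, 0.1250], E[r] = 2.8750, γ^t·E[r] = 2.875000, running G = 2.875000
t=1: π = [0.1563, 0.1563, 0.2188, 0.2031, 0.2656], E[r] = 2.7969, γ^t·E[r] = 2.237500, running G = 5.112500
t=2: π = [0.1445, 0.1523, 0.2227, 0.1973, 0.2832], E[r] = 2.7793, γ^t·E[r] = 1.778750, running G = 6.891250
t=3: π = [0.1431, 0.1528, 0.2231, 0.1956, 0.2854], E[r] = 2.7751, γ^t·E[r] = 1.420875, running G = 8.312125

G = 8.3121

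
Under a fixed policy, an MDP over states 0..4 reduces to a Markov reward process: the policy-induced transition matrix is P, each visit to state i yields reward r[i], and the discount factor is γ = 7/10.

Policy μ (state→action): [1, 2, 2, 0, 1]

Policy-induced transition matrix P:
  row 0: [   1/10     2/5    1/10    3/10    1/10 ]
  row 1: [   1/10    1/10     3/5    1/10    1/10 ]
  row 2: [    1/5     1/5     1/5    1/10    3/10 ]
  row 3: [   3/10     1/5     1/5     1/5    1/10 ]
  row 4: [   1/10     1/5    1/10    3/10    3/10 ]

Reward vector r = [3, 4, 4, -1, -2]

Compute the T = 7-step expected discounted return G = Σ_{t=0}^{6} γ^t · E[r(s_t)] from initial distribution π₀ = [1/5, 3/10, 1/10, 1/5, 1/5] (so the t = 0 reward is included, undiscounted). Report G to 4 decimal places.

t=0: π = [0.2000, 0.3000, 0.1000, 0.2000, 0.2000], E[r] = 1.6000, γ^t·E[r] = 1.600000, running G = 1.600000
t=1: π = [0.1500, 0.2100, 0.2800, 0.2000, 0.1600], E[r] = 1.8900, γ^t·E[r] = 1.323000, running G = 2.923000
t=2: π = [0.1680, 0.2090, 0.2530, 0.1820, 0.1880], E[r] = 1.7940, γ^t·E[r] = 0.879060, running G = 3.802060
t=3: π = [0.1617, 0.2127, 0.2480, 0.1894, 0.1882], E[r] = 1.7621, γ^t·E[r] = 0.604400, running G = 4.406460
t=4: π = [0.1627, 0.2111, 0.2501, 0.1889, 0.1872], E[r] = 1.7693, γ^t·E[r] = 0.424804, running G = 4.831264
t=5: π = [0.1628, 0.2114, 0.2494, 0.1889, 0.1875], E[r] = 1.7680, γ^t·E[r] = 0.297153, running G = 5.128417
t=6: π = [0.1627, 0.2114, 0.2495, 0.1889, 0.1874], E[r] = 1.7683, γ^t·E[r] = 0.208039, running G = 5.336456

G = 5.3365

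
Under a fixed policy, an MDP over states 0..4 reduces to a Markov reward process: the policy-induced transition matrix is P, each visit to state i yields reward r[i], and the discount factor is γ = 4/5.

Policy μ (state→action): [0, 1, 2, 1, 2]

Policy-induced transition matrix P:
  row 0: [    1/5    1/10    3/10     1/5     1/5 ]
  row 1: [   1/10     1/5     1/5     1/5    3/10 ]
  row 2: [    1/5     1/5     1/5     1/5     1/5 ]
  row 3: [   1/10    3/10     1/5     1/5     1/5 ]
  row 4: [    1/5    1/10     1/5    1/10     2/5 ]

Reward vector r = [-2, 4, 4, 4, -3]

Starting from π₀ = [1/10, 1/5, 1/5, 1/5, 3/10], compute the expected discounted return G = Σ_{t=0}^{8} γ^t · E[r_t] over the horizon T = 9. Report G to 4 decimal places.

G = 4.9498

t=0: π = [0.1000, 0.2000, 0.2000, 0.2000, 0.3000], E[r] = 1.3000, γ^t·E[r] = 1.300000, running G = 1.300000
t=1: π = [0.1600, 0.1800, 0.2100, 0.1700, 0.2800], E[r] = 1.0800, γ^t·E[r] = 0.864000, running G = 2.164000
t=2: π = [0.1650, 0.1730, 0.2160, 0.1720, 0.2740], E[r] = 1.0920, γ^t·E[r] = 0.698880, running G = 2.862880
t=3: π = [0.1655, 0.1733, 0.2165, 0.1726, 0.2721], E[r] = 1.1023, γ^t·E[r] = 0.564378, running G = 3.427258
t=4: π = [0.1654, 0.1735, 0.2166, 0.1728, 0.2718], E[r] = 1.1053, γ^t·E[r] = 0.452727, running G = 3.879984
t=5: π = [0.1654, 0.1736, 0.2165, 0.1728, 0.2717], E[r] = 1.1059, γ^t·E[r] = 0.362373, running G = 4.242357
t=6: π = [0.1654, 0.1736, 0.2165, 0.1728, 0.2717], E[r] = 1.1060, γ^t·E[r] = 0.289920, running G = 4.532278
t=7: π = [0.1654, 0.1736, 0.2165, 0.1728, 0.2717], E[r] = 1.1060, γ^t·E[r] = 0.231938, running G = 4.764215
t=8: π = [0.1654, 0.1736, 0.2165, 0.1728, 0.2717], E[r] = 1.1060, γ^t·E[r] = 0.185550, running G = 4.949766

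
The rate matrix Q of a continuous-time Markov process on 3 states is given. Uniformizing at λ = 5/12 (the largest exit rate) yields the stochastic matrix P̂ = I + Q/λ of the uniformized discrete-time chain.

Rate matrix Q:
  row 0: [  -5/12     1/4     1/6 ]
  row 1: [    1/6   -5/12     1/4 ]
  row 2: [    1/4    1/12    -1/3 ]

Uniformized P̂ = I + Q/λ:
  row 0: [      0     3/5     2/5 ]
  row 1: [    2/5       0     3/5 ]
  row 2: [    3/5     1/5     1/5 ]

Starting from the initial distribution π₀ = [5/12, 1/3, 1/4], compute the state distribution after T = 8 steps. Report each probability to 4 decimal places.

π = [0.3398, 0.2801, 0.3801]

t=0: π = [0.4167, 0.3333, 0.2500]
t=1: π = [0.2833, 0.3000, 0.4167]
t=2: π = [0.3700, 0.2533, 0.3767]
t=3: π = [0.3273, 0.2973, 0.3753]
t=4: π = [0.3441, 0.2715, 0.3844]
t=5: π = [0.3392, 0.2834, 0.3774]
t=6: π = [0.3398, 0.2790, 0.3812]
t=7: π = [0.3403, 0.2801, 0.3796]
t=8: π = [0.3398, 0.2801, 0.3801]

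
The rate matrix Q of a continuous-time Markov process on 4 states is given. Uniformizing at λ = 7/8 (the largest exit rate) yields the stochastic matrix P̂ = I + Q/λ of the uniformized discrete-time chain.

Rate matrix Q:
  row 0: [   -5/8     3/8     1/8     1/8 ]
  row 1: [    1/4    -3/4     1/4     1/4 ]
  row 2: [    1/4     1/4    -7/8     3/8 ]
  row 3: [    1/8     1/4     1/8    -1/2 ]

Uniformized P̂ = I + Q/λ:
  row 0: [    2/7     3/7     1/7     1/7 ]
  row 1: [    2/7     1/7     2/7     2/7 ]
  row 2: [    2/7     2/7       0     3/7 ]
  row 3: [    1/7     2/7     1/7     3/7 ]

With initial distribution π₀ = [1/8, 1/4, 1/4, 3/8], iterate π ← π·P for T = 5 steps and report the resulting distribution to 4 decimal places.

t=0: π = [0.1250, 0.2500, 0.2500, 0.3750]
t=1: π = [0.2321, 0.2679, 0.1429, 0.3571]
t=2: π = [0.2347, 0.2806, 0.1607, 0.3240]
t=3: π = [0.2394, 0.2792, 0.1600, 0.3214]
t=4: π = [0.2398, 0.2800, 0.1599, 0.3203]
t=5: π = [0.2400, 0.2800, 0.1600, 0.3201]

π = [0.2400, 0.2800, 0.1600, 0.3201]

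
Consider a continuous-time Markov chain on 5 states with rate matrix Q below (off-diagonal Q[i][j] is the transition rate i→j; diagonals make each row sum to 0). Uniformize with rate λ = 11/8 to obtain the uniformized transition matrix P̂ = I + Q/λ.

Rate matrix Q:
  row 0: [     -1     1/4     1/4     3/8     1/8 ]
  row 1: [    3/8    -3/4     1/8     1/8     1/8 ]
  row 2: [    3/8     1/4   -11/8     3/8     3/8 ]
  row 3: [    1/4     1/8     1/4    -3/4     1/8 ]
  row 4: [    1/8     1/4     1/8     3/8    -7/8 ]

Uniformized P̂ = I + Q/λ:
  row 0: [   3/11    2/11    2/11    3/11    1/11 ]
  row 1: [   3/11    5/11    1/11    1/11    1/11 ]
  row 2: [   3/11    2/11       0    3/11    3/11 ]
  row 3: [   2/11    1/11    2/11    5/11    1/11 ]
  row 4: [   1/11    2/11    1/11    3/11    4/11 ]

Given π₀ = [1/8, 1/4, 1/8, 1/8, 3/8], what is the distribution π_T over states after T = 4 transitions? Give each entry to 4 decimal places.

π = [0.2182, 0.2156, 0.1250, 0.2844, 0.1568]

t=0: π = [0.1250, 0.2500, 0.1250, 0.1250, 0.3750]
t=1: π = [0.1932, 0.2386, 0.1023, 0.2500, 0.2159]
t=2: π = [0.2107, 0.2242, 0.1219, 0.2748, 0.1684]
t=3: π = [0.2171, 0.2180, 0.1240, 0.2819, 0.1590]
t=4: π = [0.2182, 0.2156, 0.1250, 0.2844, 0.1568]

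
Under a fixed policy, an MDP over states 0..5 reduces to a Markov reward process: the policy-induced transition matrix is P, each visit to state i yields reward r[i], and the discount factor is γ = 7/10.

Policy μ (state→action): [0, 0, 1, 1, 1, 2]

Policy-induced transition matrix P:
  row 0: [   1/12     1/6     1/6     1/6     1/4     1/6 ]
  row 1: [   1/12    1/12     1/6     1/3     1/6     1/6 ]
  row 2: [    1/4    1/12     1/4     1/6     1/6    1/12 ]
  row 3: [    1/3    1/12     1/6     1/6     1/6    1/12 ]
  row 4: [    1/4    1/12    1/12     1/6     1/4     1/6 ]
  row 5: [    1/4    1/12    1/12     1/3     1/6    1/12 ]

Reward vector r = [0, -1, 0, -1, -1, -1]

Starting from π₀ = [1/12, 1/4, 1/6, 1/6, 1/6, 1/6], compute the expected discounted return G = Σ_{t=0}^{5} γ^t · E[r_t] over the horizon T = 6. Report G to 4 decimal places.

G = -1.9804

t=0: π = [0.0833, 0.2500, 0.1667, 0.1667, 0.1667, 0.1667], E[r] = -0.7500, γ^t·E[r] = -0.750000, running G = -0.750000
t=1: π = [0.2083, 0.0903, 0.1528, 0.2361, 0.1875, 0.1250], E[r] = -0.6389, γ^t·E[r] = -0.447222, running G = -1.197222
t=2: π = [0.2199, 0.1007, 0.1534, 0.2025, 0.1997, 0.1238], E[r] = -0.6267, γ^t·E[r] = -0.307101, running G = -1.504323
t=3: π = [0.2134, 0.1017, 0.1525, 0.2041, 0.2016, 0.1267], E[r] = -0.6341, γ^t·E[r] = -0.217485, running G = -1.721808
t=4: π = [0.2145, 0.1011, 0.1520, 0.2047, 0.2013, 0.1264], E[r] = -0.6335, γ^t·E[r] = -0.152102, running G = -1.873910
t=5: π = [0.2145, 0.1012, 0.1520, 0.2046, 0.2013, 0.1264], E[r] = -0.6335, γ^t·E[r] = -0.106474, running G = -1.980384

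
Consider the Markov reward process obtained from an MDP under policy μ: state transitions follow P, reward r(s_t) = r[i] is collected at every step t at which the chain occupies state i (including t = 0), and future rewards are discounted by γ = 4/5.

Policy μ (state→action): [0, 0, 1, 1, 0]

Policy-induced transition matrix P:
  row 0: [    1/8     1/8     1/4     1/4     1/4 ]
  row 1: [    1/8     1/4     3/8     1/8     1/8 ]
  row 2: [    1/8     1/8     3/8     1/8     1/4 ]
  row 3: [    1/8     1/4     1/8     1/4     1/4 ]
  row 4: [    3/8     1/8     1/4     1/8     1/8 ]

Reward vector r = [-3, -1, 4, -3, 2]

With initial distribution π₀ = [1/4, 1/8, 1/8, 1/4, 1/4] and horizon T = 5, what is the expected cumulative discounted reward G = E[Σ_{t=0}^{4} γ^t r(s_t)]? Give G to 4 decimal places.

G = -0.0185

t=0: π = [0.2500, 0.1250, 0.1250, 0.2500, 0.2500], E[r] = -0.6250, γ^t·E[r] = -0.625000, running G = -0.625000
t=1: π = [0.1875, 0.1719, 0.2500, 0.1875, 0.2031], E[r] = 0.1094, γ^t·E[r] = 0.087500, running G = -0.537500
t=2: π = [0.1758, 0.1699, 0.2793, 0.1719, 0.2031], E[r] = 0.3105, γ^t·E[r] = 0.198750, running G = -0.338750
t=3: π = [0.1758, 0.1677, 0.2847, 0.1685, 0.2034], E[r] = 0.3450, γ^t·E[r] = 0.176625, running G = -0.162125
t=4: π = [0.1758, 0.1670, 0.2855, 0.1680, 0.2036], E[r] = 0.3506, γ^t·E[r] = 0.143588, running G = -0.018538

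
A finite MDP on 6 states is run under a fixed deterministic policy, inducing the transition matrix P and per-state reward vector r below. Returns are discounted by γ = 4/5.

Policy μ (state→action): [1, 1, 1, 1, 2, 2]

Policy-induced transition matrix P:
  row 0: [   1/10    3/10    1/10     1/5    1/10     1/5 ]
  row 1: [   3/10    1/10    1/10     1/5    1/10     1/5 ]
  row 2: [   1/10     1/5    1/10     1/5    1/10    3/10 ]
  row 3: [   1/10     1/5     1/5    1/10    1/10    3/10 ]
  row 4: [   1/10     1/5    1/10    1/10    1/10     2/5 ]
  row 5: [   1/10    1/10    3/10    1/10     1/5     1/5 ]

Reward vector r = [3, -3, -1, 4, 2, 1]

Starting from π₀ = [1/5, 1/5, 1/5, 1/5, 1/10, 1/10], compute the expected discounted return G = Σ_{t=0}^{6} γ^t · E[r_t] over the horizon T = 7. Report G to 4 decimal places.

G = 3.3350

t=0: π = [0.2000, 0.2000, 0.2000, 0.2000, 0.1000, 0.1000], E[r] = 0.9000, γ^t·E[r] = 0.900000, running G = 0.900000
t=1: π = [0.1400, 0.1900, 0.1400, 0.1600, 0.1100, 0.2600], E[r] = 0.8300, γ^t·E[r] = 0.664000, running G = 1.564000
t=2: π = [0.1380, 0.1690, 0.1680, 0.1470, 0.1260, 0.2520], E[r] = 0.8310, γ^t·E[r] = 0.531840, running G = 2.095840
t=3: π = [0.1338, 0.1717, 0.1651, 0.1475, 0.1252, 0.2567], E[r] = 0.8183, γ^t·E[r] = 0.418970, running G = 2.514810
t=4: π = [0.1343, 0.1705, 0.1661, 0.1471, 0.1257, 0.2563], E[r] = 0.8212, γ^t·E[r] = 0.336359, running G = 2.851169
t=5: π = [0.1341, 0.1708, 0.1660, 0.1471, 0.1256, 0.2564], E[r] = 0.8202, γ^t·E[r] = 0.268765, running G = 3.119934
t=6: π = [0.1342, 0.1707, 0.1660, 0.1471, 0.1256, 0.2564], E[r] = 0.8204, γ^t·E[r] = 0.215071, running G = 3.335004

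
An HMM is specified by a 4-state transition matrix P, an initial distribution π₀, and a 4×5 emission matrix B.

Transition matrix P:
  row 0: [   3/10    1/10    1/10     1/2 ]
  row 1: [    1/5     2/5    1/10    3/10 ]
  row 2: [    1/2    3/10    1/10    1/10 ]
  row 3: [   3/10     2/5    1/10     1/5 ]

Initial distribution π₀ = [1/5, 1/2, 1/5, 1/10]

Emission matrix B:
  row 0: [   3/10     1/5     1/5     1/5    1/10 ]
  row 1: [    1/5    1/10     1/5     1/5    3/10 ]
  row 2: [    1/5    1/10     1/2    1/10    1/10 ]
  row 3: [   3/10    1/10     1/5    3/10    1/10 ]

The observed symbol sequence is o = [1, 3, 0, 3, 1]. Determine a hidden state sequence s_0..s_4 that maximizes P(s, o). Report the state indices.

path = [0, 3, 0, 3, 0]

t=0: δ = [4.000e-02, 5.000e-02, 2.000e-02, 1.000e-02]  (obs o_0=1)
t=1: δ = [2.400e-03, 4.000e-03, 5.000e-04, 6.000e-03]  ψ = [0, 1, 1, 0]  (obs o_1=3)
t=2: δ = [5.400e-04, 4.800e-04, 1.200e-04, 3.600e-04]  ψ = [3, 3, 3, 0]  (obs o_2=0)
t=3: δ = [3.240e-05, 3.840e-05, 5.400e-06, 8.100e-05]  ψ = [0, 1, 0, 0]  (obs o_3=3)
t=4: δ = [4.860e-06, 3.240e-06, 8.100e-07, 1.620e-06]  ψ = [3, 3, 3, 0]  (obs o_4=1)
backtrack: best end state = 0; path = [0, 3, 0, 3, 0]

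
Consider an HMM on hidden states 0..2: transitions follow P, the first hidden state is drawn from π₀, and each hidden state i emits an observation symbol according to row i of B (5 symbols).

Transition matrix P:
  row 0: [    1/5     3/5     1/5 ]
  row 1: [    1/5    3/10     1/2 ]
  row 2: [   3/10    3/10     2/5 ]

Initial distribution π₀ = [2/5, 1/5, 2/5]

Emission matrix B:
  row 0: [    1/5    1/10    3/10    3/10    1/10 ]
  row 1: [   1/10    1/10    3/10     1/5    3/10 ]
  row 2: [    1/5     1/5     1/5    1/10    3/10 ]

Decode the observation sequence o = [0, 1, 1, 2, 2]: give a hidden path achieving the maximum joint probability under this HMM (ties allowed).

path = [2, 2, 2, 0, 1]

t=0: δ = [8.000e-02, 2.000e-02, 8.000e-02]  (obs o_0=0)
t=1: δ = [2.400e-03, 4.800e-03, 6.400e-03]  ψ = [2, 0, 2]  (obs o_1=1)
t=2: δ = [1.920e-04, 1.920e-04, 5.120e-04]  ψ = [2, 2, 2]  (obs o_2=1)
t=3: δ = [4.608e-05, 4.608e-05, 4.096e-05]  ψ = [2, 2, 2]  (obs o_3=2)
t=4: δ = [3.686e-06, 8.294e-06, 4.608e-06]  ψ = [2, 0, 1]  (obs o_4=2)
backtrack: best end state = 1; path = [2, 2, 2, 0, 1]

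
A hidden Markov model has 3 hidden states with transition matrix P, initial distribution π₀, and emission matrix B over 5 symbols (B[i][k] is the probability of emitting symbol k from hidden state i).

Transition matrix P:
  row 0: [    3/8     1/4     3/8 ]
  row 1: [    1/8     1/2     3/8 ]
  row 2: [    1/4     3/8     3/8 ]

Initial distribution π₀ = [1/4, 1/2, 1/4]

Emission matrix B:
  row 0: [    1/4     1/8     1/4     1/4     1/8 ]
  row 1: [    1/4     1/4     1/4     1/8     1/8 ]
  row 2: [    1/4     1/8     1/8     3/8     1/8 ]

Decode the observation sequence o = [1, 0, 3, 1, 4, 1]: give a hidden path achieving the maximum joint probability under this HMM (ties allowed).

path = [1, 1, 2, 1, 1, 1]

t=0: δ = [3.125e-02, 1.250e-01, 3.125e-02]  (obs o_0=1)
t=1: δ = [3.906e-03, 1.562e-02, 1.172e-02]  ψ = [1, 1, 1]  (obs o_1=0)
t=2: δ = [7.324e-04, 9.766e-04, 2.197e-03]  ψ = [2, 1, 1]  (obs o_2=3)
t=3: δ = [6.866e-05, 2.060e-04, 1.030e-04]  ψ = [2, 2, 2]  (obs o_3=1)
t=4: δ = [3.219e-06, 1.287e-05, 9.656e-06]  ψ = [0, 1, 1]  (obs o_4=4)
t=5: δ = [3.017e-07, 1.609e-06, 6.035e-07]  ψ = [2, 1, 1]  (obs o_5=1)
backtrack: best end state = 1; path = [1, 1, 2, 1, 1, 1]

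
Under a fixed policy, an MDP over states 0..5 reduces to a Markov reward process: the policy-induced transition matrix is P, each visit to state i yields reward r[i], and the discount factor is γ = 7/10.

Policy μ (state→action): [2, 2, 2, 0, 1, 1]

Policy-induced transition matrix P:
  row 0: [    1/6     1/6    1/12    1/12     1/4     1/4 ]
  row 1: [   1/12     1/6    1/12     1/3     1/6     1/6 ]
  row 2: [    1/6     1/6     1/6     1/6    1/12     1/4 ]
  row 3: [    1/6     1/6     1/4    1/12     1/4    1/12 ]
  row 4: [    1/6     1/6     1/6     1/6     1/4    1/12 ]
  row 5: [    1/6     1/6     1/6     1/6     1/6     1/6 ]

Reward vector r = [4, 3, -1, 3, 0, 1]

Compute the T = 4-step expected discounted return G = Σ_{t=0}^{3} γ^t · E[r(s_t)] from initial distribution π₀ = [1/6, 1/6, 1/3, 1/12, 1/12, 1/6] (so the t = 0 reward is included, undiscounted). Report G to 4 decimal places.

t=0: π = [0.1667, 0.1667, 0.3333, 0.0833, 0.0833, 0.1667], E[r] = 1.2500, γ^t·E[r] = 1.250000, running G = 1.250000
t=1: π = [0.1528, 0.1667, 0.1458, 0.1736, 0.1667, 0.1944], E[r] = 1.6806, γ^t·E[r] = 1.176389, running G = 2.426389
t=2: π = [0.1528, 0.1667, 0.1545, 0.1672, 0.1956, 0.1632], E[r] = 1.6215, γ^t·E[r] = 0.794549, running G = 3.220938
t=3: π = [0.1528, 0.1667, 0.1540, 0.1678, 0.1968, 0.1620], E[r] = 1.6225, γ^t·E[r] = 0.556515, running G = 3.777452

G = 3.7775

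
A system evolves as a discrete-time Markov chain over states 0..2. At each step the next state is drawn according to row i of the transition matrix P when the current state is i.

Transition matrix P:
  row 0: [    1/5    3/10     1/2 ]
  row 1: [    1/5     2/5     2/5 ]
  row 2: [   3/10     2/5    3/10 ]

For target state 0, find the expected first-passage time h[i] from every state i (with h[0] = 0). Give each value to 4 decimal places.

First-step conditioning: h[0] = 0; for i ≠ 0, h[i] = 1 + Σ_k P[i][k]·h[k].
  h[1] = 1 + 2/5·h[1] + 2/5·h[2]
  h[2] = 1 + 2/5·h[1] + 3/10·h[2]
Solving the 2×2 linear system over states ≠ 0 gives exactly h = [0, 55/13, 50/13] (h[0] = 0 is the target).

h = [0.0000, 4.2308, 3.8462]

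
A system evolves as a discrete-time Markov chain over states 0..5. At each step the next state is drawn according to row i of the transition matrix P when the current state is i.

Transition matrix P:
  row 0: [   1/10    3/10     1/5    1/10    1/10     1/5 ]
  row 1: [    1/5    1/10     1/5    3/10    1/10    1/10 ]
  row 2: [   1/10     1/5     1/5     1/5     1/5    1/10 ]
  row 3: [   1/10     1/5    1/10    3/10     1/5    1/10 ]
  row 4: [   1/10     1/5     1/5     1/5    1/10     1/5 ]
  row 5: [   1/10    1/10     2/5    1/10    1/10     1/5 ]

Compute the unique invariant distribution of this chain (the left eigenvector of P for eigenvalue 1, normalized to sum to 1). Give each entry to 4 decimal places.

π = [0.1180, 0.1798, 0.2066, 0.2135, 0.1420, 0.1400]

Balance equations π_j = Σ_i π_i·P[i][j]:
  π_0 = 1/10·π_0 + 1/5·π_1 + 1/10·π_2 + 1/10·π_3 + 1/10·π_4 + 1/10·π_5
  π_1 = 3/10·π_0 + 1/10·π_1 + 1/5·π_2 + 1/5·π_3 + 1/5·π_4 + 1/10·π_5
  π_2 = 1/5·π_0 + 1/5·π_1 + 1/5·π_2 + 1/10·π_3 + 1/5·π_4 + 2/5·π_5
  π_3 = 1/10·π_0 + 3/10·π_1 + 1/5·π_2 + 3/10·π_3 + 1/5·π_4 + 1/10·π_5
  π_4 = 1/10·π_0 + 1/10·π_1 + 1/5·π_2 + 1/5·π_3 + 1/10·π_4 + 1/10·π_5
  normalize: π_0 + π_1 + π_2 + π_3 + π_4 + π_5 = 1
Solving the linear system gives exactly π = [643/5450, 98/545, 5068/24525, 5237/24525, 387/2725, 7/50].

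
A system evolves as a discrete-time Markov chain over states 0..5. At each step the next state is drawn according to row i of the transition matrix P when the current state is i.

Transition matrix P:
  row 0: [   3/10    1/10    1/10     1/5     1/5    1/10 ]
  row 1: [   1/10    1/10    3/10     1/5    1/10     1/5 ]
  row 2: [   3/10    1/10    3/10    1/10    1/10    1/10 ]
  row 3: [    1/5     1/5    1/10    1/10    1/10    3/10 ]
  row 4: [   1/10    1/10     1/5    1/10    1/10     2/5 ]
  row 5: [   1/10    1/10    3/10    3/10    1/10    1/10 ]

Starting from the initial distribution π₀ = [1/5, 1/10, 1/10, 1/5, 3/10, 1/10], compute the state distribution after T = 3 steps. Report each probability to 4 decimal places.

π = [0.2000, 0.1178, 0.2148, 0.1660, 0.1189, 0.1825]

t=0: π = [0.2000, 0.1000, 0.1000, 0.2000, 0.3000, 0.1000]
t=1: π = [0.1800, 0.1200, 0.1900, 0.1500, 0.1200, 0.2400]
t=2: π = [0.1890, 0.1150, 0.2220, 0.1780, 0.1180, 0.1780]
t=3: π = [0.2000, 0.1178, 0.2148, 0.1660, 0.1189, 0.1825]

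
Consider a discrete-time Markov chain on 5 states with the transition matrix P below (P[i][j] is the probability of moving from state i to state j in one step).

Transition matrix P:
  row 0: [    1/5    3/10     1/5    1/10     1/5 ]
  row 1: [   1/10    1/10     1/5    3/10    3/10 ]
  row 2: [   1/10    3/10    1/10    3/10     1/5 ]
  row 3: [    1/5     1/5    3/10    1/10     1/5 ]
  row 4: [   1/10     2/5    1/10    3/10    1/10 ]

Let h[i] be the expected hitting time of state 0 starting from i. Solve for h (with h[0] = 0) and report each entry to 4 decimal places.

First-step conditioning: h[0] = 0; for i ≠ 0, h[i] = 1 + Σ_k P[i][k]·h[k].
  h[1] = 1 + 1/10·h[1] + 1/5·h[2] + 3/10·h[3] + 3/10·h[4]
  h[2] = 1 + 3/10·h[1] + 1/10·h[2] + 3/10·h[3] + 1/5·h[4]
  h[3] = 1 + 1/5·h[1] + 3/10·h[2] + 1/10·h[3] + 1/5·h[4]
  h[4] = 1 + 2/5·h[1] + 1/10·h[2] + 3/10·h[3] + 1/10·h[4]
Solving the 4×4 linear system over states ≠ 0 gives exactly h = [0, 8, 8, 22/3, 8] (h[0] = 0 is the target).

h = [0.0000, 8.0000, 8.0000, 7.3333, 8.0000]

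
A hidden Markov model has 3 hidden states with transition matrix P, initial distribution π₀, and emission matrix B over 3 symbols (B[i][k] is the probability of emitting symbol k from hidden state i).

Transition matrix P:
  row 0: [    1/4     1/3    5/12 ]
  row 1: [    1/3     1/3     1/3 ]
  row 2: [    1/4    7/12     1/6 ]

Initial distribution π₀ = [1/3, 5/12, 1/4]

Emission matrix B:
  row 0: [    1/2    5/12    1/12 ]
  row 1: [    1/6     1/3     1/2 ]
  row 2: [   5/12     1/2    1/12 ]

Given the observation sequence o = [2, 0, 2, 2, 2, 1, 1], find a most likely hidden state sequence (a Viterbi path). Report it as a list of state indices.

path = [1, 2, 1, 1, 1, 2, 1]

t=0: δ = [2.778e-02, 2.083e-01, 2.083e-02]  (obs o_0=2)
t=1: δ = [3.472e-02, 1.157e-02, 2.894e-02]  ψ = [1, 1, 1]  (obs o_1=0)
t=2: δ = [7.234e-04, 8.439e-03, 1.206e-03]  ψ = [0, 2, 0]  (obs o_2=2)
t=3: δ = [2.344e-04, 1.407e-03, 2.344e-04]  ψ = [1, 1, 1]  (obs o_3=2)
t=4: δ = [3.907e-05, 2.344e-04, 3.907e-05]  ψ = [1, 1, 1]  (obs o_4=2)
t=5: δ = [3.256e-05, 2.605e-05, 3.907e-05]  ψ = [1, 1, 1]  (obs o_5=1)
t=6: δ = [4.070e-06, 7.597e-06, 6.783e-06]  ψ = [2, 2, 0]  (obs o_6=1)
backtrack: best end state = 1; path = [1, 2, 1, 1, 1, 2, 1]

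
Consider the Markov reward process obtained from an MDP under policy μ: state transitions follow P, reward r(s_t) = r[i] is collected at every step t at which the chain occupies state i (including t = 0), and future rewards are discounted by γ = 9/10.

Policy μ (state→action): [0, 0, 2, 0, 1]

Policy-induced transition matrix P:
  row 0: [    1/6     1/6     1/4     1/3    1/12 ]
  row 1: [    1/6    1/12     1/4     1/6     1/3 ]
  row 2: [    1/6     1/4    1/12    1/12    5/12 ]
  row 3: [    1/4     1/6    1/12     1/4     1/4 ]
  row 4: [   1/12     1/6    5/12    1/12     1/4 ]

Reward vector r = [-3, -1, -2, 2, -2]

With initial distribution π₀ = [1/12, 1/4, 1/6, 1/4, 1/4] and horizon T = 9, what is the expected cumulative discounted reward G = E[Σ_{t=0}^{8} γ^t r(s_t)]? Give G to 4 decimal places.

t=0: π = [0.0833, 0.2500, 0.1667, 0.2500, 0.2500], E[r] = -0.8333, γ^t·E[r] = -0.833333, running G = -0.833333
t=1: π = [0.1667, 0.1597, 0.2222, 0.1667, 0.2847], E[r] = -1.3403, γ^t·E[r] = -1.206250, running G = -2.039583
t=2: π = [0.1568, 0.1719, 0.2326, 0.1661, 0.2726], E[r] = -1.3206, γ^t·E[r] = -1.069688, running G = -3.109271
t=3: π = [0.1578, 0.1717, 0.2290, 0.1645, 0.2770], E[r] = -1.3279, γ^t·E[r] = -0.968027, running G = -4.077298
t=4: π = [0.1573, 0.1714, 0.2306, 0.1645, 0.2762], E[r] = -1.3278, γ^t·E[r] = -0.871167, running G = -4.948465
t=5: π = [0.1574, 0.1716, 0.2302, 0.1644, 0.2765], E[r] = -1.3283, γ^t·E[r] = -0.784355, running G = -5.732819
t=6: π = [0.1573, 0.1715, 0.2303, 0.1644, 0.2764], E[r] = -1.3283, γ^t·E[r] = -0.705915, running G = -6.438735
t=7: π = [0.1573, 0.1716, 0.2303, 0.1644, 0.2765], E[r] = -1.3283, γ^t·E[r] = -0.635344, running G = -7.074079
t=8: π = [0.1573, 0.1716, 0.2303, 0.1644, 0.2765], E[r] = -1.3283, γ^t·E[r] = -0.571809, running G = -7.645888

G = -7.6459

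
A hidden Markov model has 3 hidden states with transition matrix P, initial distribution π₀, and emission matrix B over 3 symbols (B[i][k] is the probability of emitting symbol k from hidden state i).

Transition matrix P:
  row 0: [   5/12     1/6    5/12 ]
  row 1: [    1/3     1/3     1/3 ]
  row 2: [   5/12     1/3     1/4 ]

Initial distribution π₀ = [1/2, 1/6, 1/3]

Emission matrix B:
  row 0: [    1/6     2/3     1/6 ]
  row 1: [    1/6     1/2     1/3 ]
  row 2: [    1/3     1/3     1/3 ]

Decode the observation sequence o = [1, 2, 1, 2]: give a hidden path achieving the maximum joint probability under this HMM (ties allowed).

path = [0, 2, 0, 2]

t=0: δ = [3.333e-01, 8.333e-02, 1.111e-01]  (obs o_0=1)
t=1: δ = [2.315e-02, 1.852e-02, 4.630e-02]  ψ = [0, 0, 0]  (obs o_1=2)
t=2: δ = [1.286e-02, 7.716e-03, 3.858e-03]  ψ = [2, 2, 2]  (obs o_2=1)
t=3: δ = [8.931e-04, 8.573e-04, 1.786e-03]  ψ = [0, 1, 0]  (obs o_3=2)
backtrack: best end state = 2; path = [0, 2, 0, 2]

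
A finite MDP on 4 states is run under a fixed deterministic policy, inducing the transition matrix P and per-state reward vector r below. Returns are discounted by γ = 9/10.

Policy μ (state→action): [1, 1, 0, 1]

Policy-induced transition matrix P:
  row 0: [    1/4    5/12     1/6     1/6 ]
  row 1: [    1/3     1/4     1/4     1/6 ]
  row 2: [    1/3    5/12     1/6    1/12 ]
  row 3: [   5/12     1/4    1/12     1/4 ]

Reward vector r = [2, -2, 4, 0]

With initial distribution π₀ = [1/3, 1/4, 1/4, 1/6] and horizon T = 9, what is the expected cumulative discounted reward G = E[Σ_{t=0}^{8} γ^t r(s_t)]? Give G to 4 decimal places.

t=0: π = [0.3333, 0.2500, 0.2500, 0.1667], E[r] = 1.1667, γ^t·E[r] = 1.166667, running G = 1.166667
t=1: π = [0.3194, 0.3472, 0.1736, 0.1597], E[r] = 0.6389, γ^t·E[r] = 0.575000, running G = 1.741667
t=2: π = [0.3200, 0.3322, 0.1823, 0.1655], E[r] = 0.7049, γ^t·E[r] = 0.570938, running G = 2.312604
t=3: π = [0.3205, 0.3337, 0.1806, 0.1653], E[r] = 0.6957, γ^t·E[r] = 0.507164, running G = 2.819768
t=4: π = [0.3204, 0.3335, 0.1807, 0.1654], E[r] = 0.6966, γ^t·E[r] = 0.457049, running G = 3.276817
t=5: π = [0.3204, 0.3335, 0.1807, 0.1654], E[r] = 0.6965, γ^t·E[r] = 0.411276, running G = 3.688093
t=6: π = [0.3204, 0.3335, 0.1807, 0.1654], E[r] = 0.6965, γ^t·E[r] = 0.370153, running G = 4.058246
t=7: π = [0.3204, 0.3335, 0.1807, 0.1654], E[r] = 0.6965, γ^t·E[r] = 0.333137, running G = 4.391383
t=8: π = [0.3204, 0.3335, 0.1807, 0.1654], E[r] = 0.6965, γ^t·E[r] = 0.299823, running G = 4.691206

G = 4.6912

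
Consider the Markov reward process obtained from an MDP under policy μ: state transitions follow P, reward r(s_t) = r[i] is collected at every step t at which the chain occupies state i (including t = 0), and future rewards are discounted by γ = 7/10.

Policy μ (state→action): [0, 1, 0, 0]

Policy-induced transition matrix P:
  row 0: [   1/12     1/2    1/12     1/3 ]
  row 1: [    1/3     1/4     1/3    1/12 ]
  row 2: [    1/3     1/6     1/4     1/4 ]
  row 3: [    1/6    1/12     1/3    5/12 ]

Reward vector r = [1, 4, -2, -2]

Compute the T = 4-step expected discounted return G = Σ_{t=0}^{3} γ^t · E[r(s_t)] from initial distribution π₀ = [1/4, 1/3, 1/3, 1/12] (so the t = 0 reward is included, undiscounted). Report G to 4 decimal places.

t=0: π = [0.2500, 0.3333, 0.3333, 0.0833], E[r] = 0.7500, γ^t·E[r] = 0.750000, running G = 0.750000
t=1: π = [0.2569, 0.2708, 0.2431, 0.2292], E[r] = 0.3958, γ^t·E[r] = 0.277083, running G = 1.027083
t=2: π = [0.2309, 0.2558, 0.2488, 0.2645], E[r] = 0.2274, γ^t·E[r] = 0.111441, running G = 1.138524
t=3: π = [0.2315, 0.2429, 0.2549, 0.2707], E[r] = 0.1521, γ^t·E[r] = 0.052155, running G = 1.190679

G = 1.1907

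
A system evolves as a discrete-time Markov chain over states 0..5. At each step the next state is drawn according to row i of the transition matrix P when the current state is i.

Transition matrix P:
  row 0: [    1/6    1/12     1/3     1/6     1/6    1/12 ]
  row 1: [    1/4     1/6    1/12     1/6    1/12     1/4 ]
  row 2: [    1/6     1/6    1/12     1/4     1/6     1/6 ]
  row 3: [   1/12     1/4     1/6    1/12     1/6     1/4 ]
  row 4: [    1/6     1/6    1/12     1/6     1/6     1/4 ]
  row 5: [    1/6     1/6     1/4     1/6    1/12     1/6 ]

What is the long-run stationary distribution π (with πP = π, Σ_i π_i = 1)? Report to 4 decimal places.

Balance equations π_j = Σ_i π_i·P[i][j]:
  π_0 = 1/6·π_0 + 1/4·π_1 + 1/6·π_2 + 1/12·π_3 + 1/6·π_4 + 1/6·π_5
  π_1 = 1/12·π_0 + 1/6·π_1 + 1/6·π_2 + 1/4·π_3 + 1/6·π_4 + 1/6·π_5
  π_2 = 1/3·π_0 + 1/12·π_1 + 1/12·π_2 + 1/6·π_3 + 1/12·π_4 + 1/4·π_5
  π_3 = 1/6·π_0 + 1/6·π_1 + 1/4·π_2 + 1/12·π_3 + 1/6·π_4 + 1/6·π_5
  π_4 = 1/6·π_0 + 1/12·π_1 + 1/6·π_2 + 1/6·π_3 + 1/6·π_4 + 1/12·π_5
  normalize: π_0 + π_1 + π_2 + π_3 + π_4 + π_5 = 1
Solving the linear system gives exactly π = [49381/296330, 49397/296330, 10129/59266, 9897/59266, 40531/296330, 56891/296330].

π = [0.1666, 0.1667, 0.1709, 0.1670, 0.1368, 0.1920]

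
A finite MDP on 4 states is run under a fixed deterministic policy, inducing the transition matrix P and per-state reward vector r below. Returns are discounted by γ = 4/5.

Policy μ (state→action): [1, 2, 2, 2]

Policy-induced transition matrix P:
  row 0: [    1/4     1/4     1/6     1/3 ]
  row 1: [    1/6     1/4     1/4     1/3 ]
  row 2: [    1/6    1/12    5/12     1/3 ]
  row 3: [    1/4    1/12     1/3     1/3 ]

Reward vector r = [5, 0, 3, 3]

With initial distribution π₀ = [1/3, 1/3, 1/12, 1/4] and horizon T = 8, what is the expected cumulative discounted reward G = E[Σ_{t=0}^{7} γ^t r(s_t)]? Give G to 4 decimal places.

t=0: π = [0.3333, 0.3333, 0.0833, 0.2500], E[r] = 2.6667, γ^t·E[r] = 2.666667, running G = 2.666667
t=1: π = [0.2153, 0.1944, 0.2569, 0.3333], E[r] = 2.8472, γ^t·E[r] = 2.277778, running G = 4.944444
t=2: π = [0.2124, 0.1516, 0.3027, 0.3333], E[r] = 2.9699, γ^t·E[r] = 1.900741, running G = 6.845185
t=3: π = [0.2121, 0.1440, 0.3105, 0.3333], E[r] = 2.9923, γ^t·E[r] = 1.532049, running G = 8.377235
t=4: π = [0.2121, 0.1427, 0.3119, 0.3333], E[r] = 2.9962, γ^t·E[r] = 1.227233, running G = 9.604467
t=5: π = [0.2121, 0.1425, 0.3121, 0.3333], E[r] = 2.9968, γ^t·E[r] = 0.982003, running G = 10.586471
t=6: π = [0.2121, 0.1424, 0.3121, 0.3333], E[r] = 2.9969, γ^t·E[r] = 0.785632, running G = 11.372102
t=7: π = [0.2121, 0.1424, 0.3121, 0.3333], E[r] = 2.9970, γ^t·E[r] = 0.628509, running G = 12.000612

G = 12.0006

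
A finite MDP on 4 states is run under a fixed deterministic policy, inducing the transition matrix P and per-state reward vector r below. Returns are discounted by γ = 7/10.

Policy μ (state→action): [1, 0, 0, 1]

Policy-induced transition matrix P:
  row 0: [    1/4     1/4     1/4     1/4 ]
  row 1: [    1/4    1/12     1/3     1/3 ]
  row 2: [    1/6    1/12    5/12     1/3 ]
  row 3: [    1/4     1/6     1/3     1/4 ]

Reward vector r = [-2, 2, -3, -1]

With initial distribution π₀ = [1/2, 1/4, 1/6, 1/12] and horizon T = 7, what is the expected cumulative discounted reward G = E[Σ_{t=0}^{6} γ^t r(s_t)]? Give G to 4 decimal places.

t=0: π = [0.5000, 0.2500, 0.1667, 0.0833], E[r] = -1.0833, γ^t·E[r] = -1.083333, running G = -1.083333
t=1: π = [0.2361, 0.1736, 0.3056, 0.2847], E[r] = -1.3264, γ^t·E[r] = -0.928472, running G = -2.011806
t=2: π = [0.2245, 0.1464, 0.3391, 0.2899], E[r] = -1.4635, γ^t·E[r] = -0.717135, running G = -2.728941
t=3: π = [0.2217, 0.1449, 0.3429, 0.2905], E[r] = -1.4728, γ^t·E[r] = -0.505154, running G = -3.234095
t=4: π = [0.2214, 0.1445, 0.3434, 0.2906], E[r] = -1.4748, γ^t·E[r] = -0.354099, running G = -3.588194
t=5: π = [0.2214, 0.1445, 0.3435, 0.2907], E[r] = -1.4750, γ^t·E[r] = -0.247904, running G = -3.836098
t=6: π = [0.2214, 0.1445, 0.3435, 0.2907], E[r] = -1.4750, γ^t·E[r] = -0.173537, running G = -4.009635

G = -4.0096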